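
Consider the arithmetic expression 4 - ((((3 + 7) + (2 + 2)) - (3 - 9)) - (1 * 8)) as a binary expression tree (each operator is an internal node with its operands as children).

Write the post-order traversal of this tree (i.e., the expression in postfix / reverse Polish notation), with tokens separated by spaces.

4 3 7 + 2 2 + + 3 9 - - 1 8 * - -

Post-order on an expression tree gives postfix notation: for each operator, emit left operand, right operand, then the operator.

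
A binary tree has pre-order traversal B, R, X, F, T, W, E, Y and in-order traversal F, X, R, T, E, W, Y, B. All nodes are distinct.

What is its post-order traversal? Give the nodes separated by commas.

The first element of pre-order is the root; it splits in-order into left and right subtrees.
Root B: left subtree has 7 nodes {F, X, R, T, E, W, Y}, right has 0 { }.
  Root R: left subtree has 2 nodes {F, X}, right has 4 {T, E, W, Y}.
    Root X: left subtree has 1 node {F}, right has 0 { }.
    Root T: left subtree has 0 nodes { }, right has 3 {E, W, Y}.
      Root W: left subtree has 1 node {E}, right has 1 {Y}.

F, X, E, Y, W, T, R, B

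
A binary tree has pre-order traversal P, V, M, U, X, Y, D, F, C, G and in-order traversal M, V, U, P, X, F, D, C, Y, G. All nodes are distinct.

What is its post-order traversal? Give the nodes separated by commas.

M, U, V, F, C, D, G, Y, X, P

The first element of pre-order is the root; it splits in-order into left and right subtrees.
Root P: left subtree has 3 nodes {M, V, U}, right has 6 {X, F, D, C, Y, G}.
  Root V: left subtree has 1 node {M}, right has 1 {U}.
  Root X: left subtree has 0 nodes { }, right has 5 {F, D, C, Y, G}.
    Root Y: left subtree has 3 nodes {F, D, C}, right has 1 {G}.
      Root D: left subtree has 1 node {F}, right has 1 {C}.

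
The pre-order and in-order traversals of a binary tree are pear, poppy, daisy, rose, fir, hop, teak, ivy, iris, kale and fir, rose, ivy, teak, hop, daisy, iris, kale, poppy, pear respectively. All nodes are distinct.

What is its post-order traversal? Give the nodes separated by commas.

The first element of pre-order is the root; it splits in-order into left and right subtrees.
Root pear: left subtree has 9 nodes {fir, rose, ivy, teak, hop, daisy, iris, kale, poppy}, right has 0 { }.
  Root poppy: left subtree has 8 nodes {fir, rose, ivy, teak, hop, daisy, iris, kale}, right has 0 { }.
    Root daisy: left subtree has 5 nodes {fir, rose, ivy, teak, hop}, right has 2 {iris, kale}.
      Root rose: left subtree has 1 node {fir}, right has 3 {ivy, teak, hop}.
        Root hop: left subtree has 2 nodes {ivy, teak}, right has 0 { }.
          Root teak: left subtree has 1 node {ivy}, right has 0 { }.
      Root iris: left subtree has 0 nodes { }, right has 1 {kale}.

fir, ivy, teak, hop, rose, kale, iris, daisy, poppy, pear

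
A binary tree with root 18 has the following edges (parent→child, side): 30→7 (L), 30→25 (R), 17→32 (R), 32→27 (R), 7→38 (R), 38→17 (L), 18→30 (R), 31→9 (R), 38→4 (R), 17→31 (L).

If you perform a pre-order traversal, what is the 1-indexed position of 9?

7

Pre-order visits the node, then its left subtree, then its right subtree.
Visit 18.
At 18: no left child.
At 18: go right to 30.
  Visit 30.
  At 30: go left to 7.
    Visit 7.
    At 7: no left child.
    At 7: go right to 38.
      Visit 38.
      At 38: go left to 17.
        Visit 17.
        At 17: go left to 31.
          Visit 31.
          At 31: no left child.
          At 31: go right to 9.
            9 is a leaf — visit 9.
        At 17: go right to 32.
          Visit 32.
          At 32: no left child.
          At 32: go right to 27.
            27 is a leaf — visit 27.
      At 38: go right to 4.
        4 is a leaf — visit 4.
  At 30: go right to 25.
    25 is a leaf — visit 25.
Full pre-order sequence: 18, 30, 7, 38, 17, 31, 9, 32, 27, 4, 25.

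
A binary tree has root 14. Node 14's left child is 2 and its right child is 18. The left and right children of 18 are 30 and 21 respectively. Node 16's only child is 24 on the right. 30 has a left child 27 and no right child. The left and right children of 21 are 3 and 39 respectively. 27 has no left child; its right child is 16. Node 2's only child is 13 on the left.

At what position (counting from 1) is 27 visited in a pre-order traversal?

Pre-order visits the node, then its left subtree, then its right subtree.
Visit 14.
At 14: go left to 2.
  Visit 2.
  At 2: go left to 13.
    13 is a leaf — visit 13.
  At 2: no right child.
At 14: go right to 18.
  Visit 18.
  At 18: go left to 30.
    Visit 30.
    At 30: go left to 27.
      Visit 27.
      At 27: no left child.
      At 27: go right to 16.
        Visit 16.
        At 16: no left child.
        At 16: go right to 24.
          24 is a leaf — visit 24.
    At 30: no right child.
  At 18: go right to 21.
    Visit 21.
    At 21: go left to 3.
      3 is a leaf — visit 3.
    At 21: go right to 39.
      39 is a leaf — visit 39.
Full pre-order sequence: 14, 2, 13, 18, 30, 27, 16, 24, 21, 3, 39.

6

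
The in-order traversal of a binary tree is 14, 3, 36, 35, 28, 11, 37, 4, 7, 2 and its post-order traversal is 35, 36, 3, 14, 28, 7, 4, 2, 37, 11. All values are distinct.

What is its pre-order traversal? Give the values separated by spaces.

11 28 14 3 36 35 37 2 4 7

The last element of post-order is the root; it splits in-order into left and right subtrees.
Root 11: left subtree has 5 nodes {14, 3, 36, 35, 28}, right has 4 {37, 4, 7, 2}.
  Root 28: left subtree has 4 nodes {14, 3, 36, 35}, right has 0 { }.
    Root 14: left subtree has 0 nodes { }, right has 3 {3, 36, 35}.
      Root 3: left subtree has 0 nodes { }, right has 2 {36, 35}.
        Root 36: left subtree has 0 nodes { }, right has 1 {35}.
  Root 37: left subtree has 0 nodes { }, right has 3 {4, 7, 2}.
    Root 2: left subtree has 2 nodes {4, 7}, right has 0 { }.
      Root 4: left subtree has 0 nodes { }, right has 1 {7}.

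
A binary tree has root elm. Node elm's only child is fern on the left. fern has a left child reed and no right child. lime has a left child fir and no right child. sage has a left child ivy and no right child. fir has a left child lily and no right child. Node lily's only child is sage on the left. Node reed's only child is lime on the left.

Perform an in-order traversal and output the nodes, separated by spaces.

ivy sage lily fir lime reed fern elm

In-order visits the left subtree, then the node, then the right subtree.
At elm: go left to fern.
  At fern: go left to reed.
    At reed: go left to lime.
      At lime: go left to fir.
        At fir: go left to lily.
          At lily: go left to sage.
            At sage: go left to ivy.
              ivy is a leaf — visit ivy.
            Visit sage.
            At sage: no right child.
          Visit lily.
          At lily: no right child.
        Visit fir.
        At fir: no right child.
      Visit lime.
      At lime: no right child.
    Visit reed.
    At reed: no right child.
  Visit fern.
  At fern: no right child.
Visit elm.
At elm: no right child.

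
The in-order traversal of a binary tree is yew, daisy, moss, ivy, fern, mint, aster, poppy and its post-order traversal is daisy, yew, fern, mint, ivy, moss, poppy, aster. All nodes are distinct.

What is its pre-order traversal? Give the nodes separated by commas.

aster, moss, yew, daisy, ivy, mint, fern, poppy

The last element of post-order is the root; it splits in-order into left and right subtrees.
Root aster: left subtree has 6 nodes {yew, daisy, moss, ivy, fern, mint}, right has 1 {poppy}.
  Root moss: left subtree has 2 nodes {yew, daisy}, right has 3 {ivy, fern, mint}.
    Root yew: left subtree has 0 nodes { }, right has 1 {daisy}.
    Root ivy: left subtree has 0 nodes { }, right has 2 {fern, mint}.
      Root mint: left subtree has 1 node {fern}, right has 0 { }.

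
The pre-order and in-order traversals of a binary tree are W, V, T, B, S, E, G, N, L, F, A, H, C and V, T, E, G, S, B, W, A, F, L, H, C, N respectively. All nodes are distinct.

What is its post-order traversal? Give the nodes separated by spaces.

The first element of pre-order is the root; it splits in-order into left and right subtrees.
Root W: left subtree has 6 nodes {V, T, E, G, S, B}, right has 6 {A, F, L, H, C, N}.
  Root V: left subtree has 0 nodes { }, right has 5 {T, E, G, S, B}.
    Root T: left subtree has 0 nodes { }, right has 4 {E, G, S, B}.
      Root B: left subtree has 3 nodes {E, G, S}, right has 0 { }.
        Root S: left subtree has 2 nodes {E, G}, right has 0 { }.
          Root E: left subtree has 0 nodes { }, right has 1 {G}.
  Root N: left subtree has 5 nodes {A, F, L, H, C}, right has 0 { }.
    Root L: left subtree has 2 nodes {A, F}, right has 2 {H, C}.
      Root F: left subtree has 1 node {A}, right has 0 { }.
      Root H: left subtree has 0 nodes { }, right has 1 {C}.

G E S B T V A F C H L N W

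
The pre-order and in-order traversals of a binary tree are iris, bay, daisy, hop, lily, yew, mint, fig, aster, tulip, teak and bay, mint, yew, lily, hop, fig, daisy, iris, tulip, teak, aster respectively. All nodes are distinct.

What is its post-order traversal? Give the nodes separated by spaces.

mint yew lily fig hop daisy bay teak tulip aster iris

The first element of pre-order is the root; it splits in-order into left and right subtrees.
Root iris: left subtree has 7 nodes {bay, mint, yew, lily, hop, fig, daisy}, right has 3 {tulip, teak, aster}.
  Root bay: left subtree has 0 nodes { }, right has 6 {mint, yew, lily, hop, fig, daisy}.
    Root daisy: left subtree has 5 nodes {mint, yew, lily, hop, fig}, right has 0 { }.
      Root hop: left subtree has 3 nodes {mint, yew, lily}, right has 1 {fig}.
        Root lily: left subtree has 2 nodes {mint, yew}, right has 0 { }.
          Root yew: left subtree has 1 node {mint}, right has 0 { }.
  Root aster: left subtree has 2 nodes {tulip, teak}, right has 0 { }.
    Root tulip: left subtree has 0 nodes { }, right has 1 {teak}.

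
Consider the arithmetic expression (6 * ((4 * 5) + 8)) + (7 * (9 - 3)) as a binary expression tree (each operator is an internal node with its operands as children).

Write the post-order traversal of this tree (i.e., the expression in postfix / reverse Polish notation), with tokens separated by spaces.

Post-order on an expression tree gives postfix notation: for each operator, emit left operand, right operand, then the operator.

6 4 5 * 8 + * 7 9 3 - * +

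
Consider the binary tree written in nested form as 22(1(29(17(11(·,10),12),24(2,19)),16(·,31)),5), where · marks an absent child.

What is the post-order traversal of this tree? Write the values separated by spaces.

10 11 12 17 2 19 24 29 31 16 1 5 22

Post-order visits the left subtree, then the right subtree, then the node.
At 22: go left to 1.
  At 1: go left to 29.
    At 29: go left to 17.
      At 17: go left to 11.
        At 11: no left child.
        At 11: go right to 10.
          10 is a leaf — visit 10.
        Visit 11.
      At 17: go right to 12.
        12 is a leaf — visit 12.
      Visit 17.
    At 29: go right to 24.
      At 24: go left to 2.
        2 is a leaf — visit 2.
      At 24: go right to 19.
        19 is a leaf — visit 19.
      Visit 24.
    Visit 29.
  At 1: go right to 16.
    At 16: no left child.
    At 16: go right to 31.
      31 is a leaf — visit 31.
    Visit 16.
  Visit 1.
At 22: go right to 5.
  5 is a leaf — visit 5.
Visit 22.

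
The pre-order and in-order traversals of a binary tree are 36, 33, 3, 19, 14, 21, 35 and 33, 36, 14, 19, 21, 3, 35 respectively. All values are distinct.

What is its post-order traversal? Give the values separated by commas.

The first element of pre-order is the root; it splits in-order into left and right subtrees.
Root 36: left subtree has 1 node {33}, right has 5 {14, 19, 21, 3, 35}.
  Root 3: left subtree has 3 nodes {14, 19, 21}, right has 1 {35}.
    Root 19: left subtree has 1 node {14}, right has 1 {21}.

33, 14, 21, 19, 35, 3, 36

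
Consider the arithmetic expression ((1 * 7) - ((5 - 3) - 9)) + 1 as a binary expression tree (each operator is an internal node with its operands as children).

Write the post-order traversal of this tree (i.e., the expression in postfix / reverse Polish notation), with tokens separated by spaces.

1 7 * 5 3 - 9 - - 1 +

Post-order on an expression tree gives postfix notation: for each operator, emit left operand, right operand, then the operator.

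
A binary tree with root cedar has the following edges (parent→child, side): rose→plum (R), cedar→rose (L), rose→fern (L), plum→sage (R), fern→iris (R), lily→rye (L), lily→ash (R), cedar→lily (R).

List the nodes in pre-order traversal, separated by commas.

Pre-order visits the node, then its left subtree, then its right subtree.
Visit cedar.
At cedar: go left to rose.
  Visit rose.
  At rose: go left to fern.
    Visit fern.
    At fern: no left child.
    At fern: go right to iris.
      iris is a leaf — visit iris.
  At rose: go right to plum.
    Visit plum.
    At plum: no left child.
    At plum: go right to sage.
      sage is a leaf — visit sage.
At cedar: go right to lily.
  Visit lily.
  At lily: go left to rye.
    rye is a leaf — visit rye.
  At lily: go right to ash.
    ash is a leaf — visit ash.

cedar, rose, fern, iris, plum, sage, lily, rye, ash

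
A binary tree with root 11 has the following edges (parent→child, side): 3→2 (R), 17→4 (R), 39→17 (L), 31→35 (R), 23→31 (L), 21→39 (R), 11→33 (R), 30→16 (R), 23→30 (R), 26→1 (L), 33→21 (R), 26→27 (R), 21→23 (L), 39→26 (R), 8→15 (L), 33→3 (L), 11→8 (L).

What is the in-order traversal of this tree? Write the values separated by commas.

15, 8, 11, 3, 2, 33, 31, 35, 23, 30, 16, 21, 17, 4, 39, 1, 26, 27

In-order visits the left subtree, then the node, then the right subtree.
At 11: go left to 8.
  At 8: go left to 15.
    15 is a leaf — visit 15.
  Visit 8.
  At 8: no right child.
Visit 11.
At 11: go right to 33.
  At 33: go left to 3.
    At 3: no left child.
    Visit 3.
    At 3: go right to 2.
      2 is a leaf — visit 2.
  Visit 33.
  At 33: go right to 21.
    At 21: go left to 23.
      At 23: go left to 31.
        At 31: no left child.
        Visit 31.
        At 31: go right to 35.
          35 is a leaf — visit 35.
      Visit 23.
      At 23: go right to 30.
        At 30: no left child.
        Visit 30.
        At 30: go right to 16.
          16 is a leaf — visit 16.
    Visit 21.
    At 21: go right to 39.
      At 39: go left to 17.
        At 17: no left child.
        Visit 17.
        At 17: go right to 4.
          4 is a leaf — visit 4.
      Visit 39.
      At 39: go right to 26.
        At 26: go left to 1.
          1 is a leaf — visit 1.
        Visit 26.
        At 26: go right to 27.
          27 is a leaf — visit 27.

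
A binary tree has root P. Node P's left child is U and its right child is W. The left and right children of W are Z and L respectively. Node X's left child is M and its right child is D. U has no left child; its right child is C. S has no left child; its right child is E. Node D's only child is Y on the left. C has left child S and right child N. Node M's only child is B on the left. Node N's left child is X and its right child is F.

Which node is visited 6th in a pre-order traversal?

N

Pre-order visits the node, then its left subtree, then its right subtree.
Visit P.
At P: go left to U.
  Visit U.
  At U: no left child.
  At U: go right to C.
    Visit C.
    At C: go left to S.
      Visit S.
      At S: no left child.
      At S: go right to E.
        E is a leaf — visit E.
    At C: go right to N.
      Visit N.
      At N: go left to X.
        Visit X.
        At X: go left to M.
          Visit M.
          At M: go left to B.
            B is a leaf — visit B.
          At M: no right child.
        At X: go right to D.
          Visit D.
          At D: go left to Y.
            Y is a leaf — visit Y.
          At D: no right child.
      At N: go right to F.
        F is a leaf — visit F.
At P: go right to W.
  Visit W.
  At W: go left to Z.
    Z is a leaf — visit Z.
  At W: go right to L.
    L is a leaf — visit L.
Full pre-order sequence: P, U, C, S, E, N, X, M, B, D, Y, F, W, Z, L.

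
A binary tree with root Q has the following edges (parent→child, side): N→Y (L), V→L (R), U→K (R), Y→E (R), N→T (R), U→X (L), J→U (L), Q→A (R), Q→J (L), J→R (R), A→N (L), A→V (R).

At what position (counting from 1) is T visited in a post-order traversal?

Post-order visits the left subtree, then the right subtree, then the node.
At Q: go left to J.
  At J: go left to U.
    At U: go left to X.
      X is a leaf — visit X.
    At U: go right to K.
      K is a leaf — visit K.
    Visit U.
  At J: go right to R.
    R is a leaf — visit R.
  Visit J.
At Q: go right to A.
  At A: go left to N.
    At N: go left to Y.
      At Y: no left child.
      At Y: go right to E.
        E is a leaf — visit E.
      Visit Y.
    At N: go right to T.
      T is a leaf — visit T.
    Visit N.
  At A: go right to V.
    At V: no left child.
    At V: go right to L.
      L is a leaf — visit L.
    Visit V.
  Visit A.
Visit Q.
Full post-order sequence: X, K, U, R, J, E, Y, T, N, L, V, A, Q.

8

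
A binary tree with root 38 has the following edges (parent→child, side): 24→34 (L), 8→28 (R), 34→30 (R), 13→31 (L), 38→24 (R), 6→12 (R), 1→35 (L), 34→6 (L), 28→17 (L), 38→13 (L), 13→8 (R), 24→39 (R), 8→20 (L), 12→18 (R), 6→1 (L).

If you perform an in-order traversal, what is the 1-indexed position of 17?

5

In-order visits the left subtree, then the node, then the right subtree.
At 38: go left to 13.
  At 13: go left to 31.
    31 is a leaf — visit 31.
  Visit 13.
  At 13: go right to 8.
    At 8: go left to 20.
      20 is a leaf — visit 20.
    Visit 8.
    At 8: go right to 28.
      At 28: go left to 17.
        17 is a leaf — visit 17.
      Visit 28.
      At 28: no right child.
Visit 38.
At 38: go right to 24.
  At 24: go left to 34.
    At 34: go left to 6.
      At 6: go left to 1.
        At 1: go left to 35.
          35 is a leaf — visit 35.
        Visit 1.
        At 1: no right child.
      Visit 6.
      At 6: go right to 12.
        At 12: no left child.
        Visit 12.
        At 12: go right to 18.
          18 is a leaf — visit 18.
    Visit 34.
    At 34: go right to 30.
      30 is a leaf — visit 30.
  Visit 24.
  At 24: go right to 39.
    39 is a leaf — visit 39.
Full in-order sequence: 31, 13, 20, 8, 17, 28, 38, 35, 1, 6, 12, 18, 34, 30, 24, 39.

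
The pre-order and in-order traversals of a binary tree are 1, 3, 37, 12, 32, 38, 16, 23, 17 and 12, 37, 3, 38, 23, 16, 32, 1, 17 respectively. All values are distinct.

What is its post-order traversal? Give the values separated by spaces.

The first element of pre-order is the root; it splits in-order into left and right subtrees.
Root 1: left subtree has 7 nodes {12, 37, 3, 38, 23, 16, 32}, right has 1 {17}.
  Root 3: left subtree has 2 nodes {12, 37}, right has 4 {38, 23, 16, 32}.
    Root 37: left subtree has 1 node {12}, right has 0 { }.
    Root 32: left subtree has 3 nodes {38, 23, 16}, right has 0 { }.
      Root 38: left subtree has 0 nodes { }, right has 2 {23, 16}.
        Root 16: left subtree has 1 node {23}, right has 0 { }.

12 37 23 16 38 32 3 17 1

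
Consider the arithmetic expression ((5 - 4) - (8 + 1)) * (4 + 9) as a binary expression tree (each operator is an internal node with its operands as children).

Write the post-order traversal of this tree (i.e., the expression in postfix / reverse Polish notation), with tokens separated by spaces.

5 4 - 8 1 + - 4 9 + *

Post-order on an expression tree gives postfix notation: for each operator, emit left operand, right operand, then the operator.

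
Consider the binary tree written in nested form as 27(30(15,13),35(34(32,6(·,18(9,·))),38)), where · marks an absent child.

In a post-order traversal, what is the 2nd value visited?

Post-order visits the left subtree, then the right subtree, then the node.
At 27: go left to 30.
  At 30: go left to 15.
    15 is a leaf — visit 15.
  At 30: go right to 13.
    13 is a leaf — visit 13.
  Visit 30.
At 27: go right to 35.
  At 35: go left to 34.
    At 34: go left to 32.
      32 is a leaf — visit 32.
    At 34: go right to 6.
      At 6: no left child.
      At 6: go right to 18.
        At 18: go left to 9.
          9 is a leaf — visit 9.
        At 18: no right child.
        Visit 18.
      Visit 6.
    Visit 34.
  At 35: go right to 38.
    38 is a leaf — visit 38.
  Visit 35.
Visit 27.
Full post-order sequence: 15, 13, 30, 32, 9, 18, 6, 34, 38, 35, 27.

13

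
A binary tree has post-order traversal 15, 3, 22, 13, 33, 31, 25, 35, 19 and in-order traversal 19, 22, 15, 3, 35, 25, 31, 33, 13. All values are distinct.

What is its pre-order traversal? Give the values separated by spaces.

The last element of post-order is the root; it splits in-order into left and right subtrees.
Root 19: left subtree has 0 nodes { }, right has 8 {22, 15, 3, 35, 25, 31, 33, 13}.
  Root 35: left subtree has 3 nodes {22, 15, 3}, right has 4 {25, 31, 33, 13}.
    Root 22: left subtree has 0 nodes { }, right has 2 {15, 3}.
      Root 3: left subtree has 1 node {15}, right has 0 { }.
    Root 25: left subtree has 0 nodes { }, right has 3 {31, 33, 13}.
      Root 31: left subtree has 0 nodes { }, right has 2 {33, 13}.
        Root 33: left subtree has 0 nodes { }, right has 1 {13}.

19 35 22 3 15 25 31 33 13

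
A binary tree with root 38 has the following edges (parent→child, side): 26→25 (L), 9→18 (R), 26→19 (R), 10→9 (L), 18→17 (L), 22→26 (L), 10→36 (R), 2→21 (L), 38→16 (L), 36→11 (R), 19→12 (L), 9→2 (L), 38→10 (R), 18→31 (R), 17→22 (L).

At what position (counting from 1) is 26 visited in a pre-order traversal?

Pre-order visits the node, then its left subtree, then its right subtree.
Visit 38.
At 38: go left to 16.
  16 is a leaf — visit 16.
At 38: go right to 10.
  Visit 10.
  At 10: go left to 9.
    Visit 9.
    At 9: go left to 2.
      Visit 2.
      At 2: go left to 21.
        21 is a leaf — visit 21.
      At 2: no right child.
    At 9: go right to 18.
      Visit 18.
      At 18: go left to 17.
        Visit 17.
        At 17: go left to 22.
          Visit 22.
          At 22: go left to 26.
            Visit 26.
            At 26: go left to 25.
              25 is a leaf — visit 25.
            At 26: go right to 19.
              Visit 19.
              At 19: go left to 12.
                12 is a leaf — visit 12.
              At 19: no right child.
          At 22: no right child.
        At 17: no right child.
      At 18: go right to 31.
        31 is a leaf — visit 31.
  At 10: go right to 36.
    Visit 36.
    At 36: no left child.
    At 36: go right to 11.
      11 is a leaf — visit 11.
Full pre-order sequence: 38, 16, 10, 9, 2, 21, 18, 17, 22, 26, 25, 19, 12, 31, 36, 11.

10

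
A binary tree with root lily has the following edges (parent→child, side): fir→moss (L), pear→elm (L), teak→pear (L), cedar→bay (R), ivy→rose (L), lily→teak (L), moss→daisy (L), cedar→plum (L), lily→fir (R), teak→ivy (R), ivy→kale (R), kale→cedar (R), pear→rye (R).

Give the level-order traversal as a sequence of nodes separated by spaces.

lily teak fir pear ivy moss elm rye rose kale daisy cedar plum bay

Level-order visits nodes level by level from the root, left to right within each level.
Level 0: lily
Level 1: teak, fir
Level 2: pear, ivy, moss
Level 3: elm, rye, rose, kale, daisy
Level 4: cedar
Level 5: plum, bay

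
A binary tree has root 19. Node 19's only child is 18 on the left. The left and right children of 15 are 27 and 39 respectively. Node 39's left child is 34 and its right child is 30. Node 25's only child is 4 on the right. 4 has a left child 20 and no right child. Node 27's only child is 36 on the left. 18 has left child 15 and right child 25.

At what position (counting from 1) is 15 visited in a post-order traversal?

Post-order visits the left subtree, then the right subtree, then the node.
At 19: go left to 18.
  At 18: go left to 15.
    At 15: go left to 27.
      At 27: go left to 36.
        36 is a leaf — visit 36.
      At 27: no right child.
      Visit 27.
    At 15: go right to 39.
      At 39: go left to 34.
        34 is a leaf — visit 34.
      At 39: go right to 30.
        30 is a leaf — visit 30.
      Visit 39.
    Visit 15.
  At 18: go right to 25.
    At 25: no left child.
    At 25: go right to 4.
      At 4: go left to 20.
        20 is a leaf — visit 20.
      At 4: no right child.
      Visit 4.
    Visit 25.
  Visit 18.
At 19: no right child.
Visit 19.
Full post-order sequence: 36, 27, 34, 30, 39, 15, 20, 4, 25, 18, 19.

6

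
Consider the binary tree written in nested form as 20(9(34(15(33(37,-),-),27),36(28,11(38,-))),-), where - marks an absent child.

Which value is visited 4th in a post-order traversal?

Post-order visits the left subtree, then the right subtree, then the node.
At 20: go left to 9.
  At 9: go left to 34.
    At 34: go left to 15.
      At 15: go left to 33.
        At 33: go left to 37.
          37 is a leaf — visit 37.
        At 33: no right child.
        Visit 33.
      At 15: no right child.
      Visit 15.
    At 34: go right to 27.
      27 is a leaf — visit 27.
    Visit 34.
  At 9: go right to 36.
    At 36: go left to 28.
      28 is a leaf — visit 28.
    At 36: go right to 11.
      At 11: go left to 38.
        38 is a leaf — visit 38.
      At 11: no right child.
      Visit 11.
    Visit 36.
  Visit 9.
At 20: no right child.
Visit 20.
Full post-order sequence: 37, 33, 15, 27, 34, 28, 38, 11, 36, 9, 20.

27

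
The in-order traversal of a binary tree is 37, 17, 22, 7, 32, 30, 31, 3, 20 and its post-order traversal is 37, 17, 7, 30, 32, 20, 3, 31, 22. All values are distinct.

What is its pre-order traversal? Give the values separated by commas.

The last element of post-order is the root; it splits in-order into left and right subtrees.
Root 22: left subtree has 2 nodes {37, 17}, right has 6 {7, 32, 30, 31, 3, 20}.
  Root 17: left subtree has 1 node {37}, right has 0 { }.
  Root 31: left subtree has 3 nodes {7, 32, 30}, right has 2 {3, 20}.
    Root 32: left subtree has 1 node {7}, right has 1 {30}.
    Root 3: left subtree has 0 nodes { }, right has 1 {20}.

22, 17, 37, 31, 32, 7, 30, 3, 20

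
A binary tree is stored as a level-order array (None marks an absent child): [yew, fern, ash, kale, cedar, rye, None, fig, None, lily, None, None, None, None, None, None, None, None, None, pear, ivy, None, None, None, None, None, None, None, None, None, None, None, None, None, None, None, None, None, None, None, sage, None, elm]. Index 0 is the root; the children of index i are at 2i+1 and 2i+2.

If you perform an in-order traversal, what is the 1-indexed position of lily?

In-order visits the left subtree, then the node, then the right subtree.
At yew: go left to fern.
  At fern: go left to kale.
    At kale: go left to fig.
      fig is a leaf — visit fig.
    Visit kale.
    At kale: no right child.
  Visit fern.
  At fern: go right to cedar.
    At cedar: go left to lily.
      At lily: go left to pear.
        At pear: no left child.
        Visit pear.
        At pear: go right to sage.
          sage is a leaf — visit sage.
      Visit lily.
      At lily: go right to ivy.
        At ivy: no left child.
        Visit ivy.
        At ivy: go right to elm.
          elm is a leaf — visit elm.
    Visit cedar.
    At cedar: no right child.
Visit yew.
At yew: go right to ash.
  At ash: go left to rye.
    rye is a leaf — visit rye.
  Visit ash.
  At ash: no right child.
Full in-order sequence: fig, kale, fern, pear, sage, lily, ivy, elm, cedar, yew, rye, ash.

6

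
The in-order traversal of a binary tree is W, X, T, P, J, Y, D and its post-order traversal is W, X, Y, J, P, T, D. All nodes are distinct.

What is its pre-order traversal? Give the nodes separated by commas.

The last element of post-order is the root; it splits in-order into left and right subtrees.
Root D: left subtree has 6 nodes {W, X, T, P, J, Y}, right has 0 { }.
  Root T: left subtree has 2 nodes {W, X}, right has 3 {P, J, Y}.
    Root X: left subtree has 1 node {W}, right has 0 { }.
    Root P: left subtree has 0 nodes { }, right has 2 {J, Y}.
      Root J: left subtree has 0 nodes { }, right has 1 {Y}.

D, T, X, W, P, J, Y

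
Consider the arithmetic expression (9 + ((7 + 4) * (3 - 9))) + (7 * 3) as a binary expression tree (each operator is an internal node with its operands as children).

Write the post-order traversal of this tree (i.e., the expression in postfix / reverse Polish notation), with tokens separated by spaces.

9 7 4 + 3 9 - * + 7 3 * +

Post-order on an expression tree gives postfix notation: for each operator, emit left operand, right operand, then the operator.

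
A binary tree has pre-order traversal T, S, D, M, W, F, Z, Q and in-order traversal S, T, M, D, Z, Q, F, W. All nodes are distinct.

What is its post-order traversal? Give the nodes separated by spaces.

The first element of pre-order is the root; it splits in-order into left and right subtrees.
Root T: left subtree has 1 node {S}, right has 6 {M, D, Z, Q, F, W}.
  Root D: left subtree has 1 node {M}, right has 4 {Z, Q, F, W}.
    Root W: left subtree has 3 nodes {Z, Q, F}, right has 0 { }.
      Root F: left subtree has 2 nodes {Z, Q}, right has 0 { }.
        Root Z: left subtree has 0 nodes { }, right has 1 {Q}.

S M Q Z F W D T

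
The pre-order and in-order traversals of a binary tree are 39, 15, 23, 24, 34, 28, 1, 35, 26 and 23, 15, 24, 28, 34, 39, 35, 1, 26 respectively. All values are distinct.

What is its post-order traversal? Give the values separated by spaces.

23 28 34 24 15 35 26 1 39

The first element of pre-order is the root; it splits in-order into left and right subtrees.
Root 39: left subtree has 5 nodes {23, 15, 24, 28, 34}, right has 3 {35, 1, 26}.
  Root 15: left subtree has 1 node {23}, right has 3 {24, 28, 34}.
    Root 24: left subtree has 0 nodes { }, right has 2 {28, 34}.
      Root 34: left subtree has 1 node {28}, right has 0 { }.
  Root 1: left subtree has 1 node {35}, right has 1 {26}.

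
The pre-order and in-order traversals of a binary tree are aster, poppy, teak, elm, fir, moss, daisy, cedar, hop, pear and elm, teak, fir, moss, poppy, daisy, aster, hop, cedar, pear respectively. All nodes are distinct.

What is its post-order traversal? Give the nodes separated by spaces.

elm moss fir teak daisy poppy hop pear cedar aster

The first element of pre-order is the root; it splits in-order into left and right subtrees.
Root aster: left subtree has 6 nodes {elm, teak, fir, moss, poppy, daisy}, right has 3 {hop, cedar, pear}.
  Root poppy: left subtree has 4 nodes {elm, teak, fir, moss}, right has 1 {daisy}.
    Root teak: left subtree has 1 node {elm}, right has 2 {fir, moss}.
      Root fir: left subtree has 0 nodes { }, right has 1 {moss}.
  Root cedar: left subtree has 1 node {hop}, right has 1 {pear}.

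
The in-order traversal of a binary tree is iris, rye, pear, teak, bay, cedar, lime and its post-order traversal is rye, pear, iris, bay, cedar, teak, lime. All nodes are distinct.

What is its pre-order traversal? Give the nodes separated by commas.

The last element of post-order is the root; it splits in-order into left and right subtrees.
Root lime: left subtree has 6 nodes {iris, rye, pear, teak, bay, cedar}, right has 0 { }.
  Root teak: left subtree has 3 nodes {iris, rye, pear}, right has 2 {bay, cedar}.
    Root iris: left subtree has 0 nodes { }, right has 2 {rye, pear}.
      Root pear: left subtree has 1 node {rye}, right has 0 { }.
    Root cedar: left subtree has 1 node {bay}, right has 0 { }.

lime, teak, iris, pear, rye, cedar, bay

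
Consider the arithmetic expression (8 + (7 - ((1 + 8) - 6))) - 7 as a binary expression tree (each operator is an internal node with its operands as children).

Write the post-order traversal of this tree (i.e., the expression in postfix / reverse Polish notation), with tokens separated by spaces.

Post-order on an expression tree gives postfix notation: for each operator, emit left operand, right operand, then the operator.

8 7 1 8 + 6 - - + 7 -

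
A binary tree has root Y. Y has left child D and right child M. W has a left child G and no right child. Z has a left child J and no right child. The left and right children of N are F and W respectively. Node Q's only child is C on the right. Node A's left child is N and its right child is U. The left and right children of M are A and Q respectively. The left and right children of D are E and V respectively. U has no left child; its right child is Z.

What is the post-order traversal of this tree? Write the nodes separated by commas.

E, V, D, F, G, W, N, J, Z, U, A, C, Q, M, Y

Post-order visits the left subtree, then the right subtree, then the node.
At Y: go left to D.
  At D: go left to E.
    E is a leaf — visit E.
  At D: go right to V.
    V is a leaf — visit V.
  Visit D.
At Y: go right to M.
  At M: go left to A.
    At A: go left to N.
      At N: go left to F.
        F is a leaf — visit F.
      At N: go right to W.
        At W: go left to G.
          G is a leaf — visit G.
        At W: no right child.
        Visit W.
      Visit N.
    At A: go right to U.
      At U: no left child.
      At U: go right to Z.
        At Z: go left to J.
          J is a leaf — visit J.
        At Z: no right child.
        Visit Z.
      Visit U.
    Visit A.
  At M: go right to Q.
    At Q: no left child.
    At Q: go right to C.
      C is a leaf — visit C.
    Visit Q.
  Visit M.
Visit Y.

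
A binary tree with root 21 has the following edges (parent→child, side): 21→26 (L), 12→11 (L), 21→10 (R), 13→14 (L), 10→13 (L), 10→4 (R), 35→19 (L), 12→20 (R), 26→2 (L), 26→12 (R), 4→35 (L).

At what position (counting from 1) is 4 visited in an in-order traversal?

12

In-order visits the left subtree, then the node, then the right subtree.
At 21: go left to 26.
  At 26: go left to 2.
    2 is a leaf — visit 2.
  Visit 26.
  At 26: go right to 12.
    At 12: go left to 11.
      11 is a leaf — visit 11.
    Visit 12.
    At 12: go right to 20.
      20 is a leaf — visit 20.
Visit 21.
At 21: go right to 10.
  At 10: go left to 13.
    At 13: go left to 14.
      14 is a leaf — visit 14.
    Visit 13.
    At 13: no right child.
  Visit 10.
  At 10: go right to 4.
    At 4: go left to 35.
      At 35: go left to 19.
        19 is a leaf — visit 19.
      Visit 35.
      At 35: no right child.
    Visit 4.
    At 4: no right child.
Full in-order sequence: 2, 26, 11, 12, 20, 21, 14, 13, 10, 19, 35, 4.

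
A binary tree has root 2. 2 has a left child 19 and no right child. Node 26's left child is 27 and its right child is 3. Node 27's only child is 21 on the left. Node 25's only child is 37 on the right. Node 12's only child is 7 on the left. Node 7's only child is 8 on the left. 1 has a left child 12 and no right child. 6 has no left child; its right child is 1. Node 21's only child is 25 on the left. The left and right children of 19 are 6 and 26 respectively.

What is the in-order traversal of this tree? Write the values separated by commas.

In-order visits the left subtree, then the node, then the right subtree.
At 2: go left to 19.
  At 19: go left to 6.
    At 6: no left child.
    Visit 6.
    At 6: go right to 1.
      At 1: go left to 12.
        At 12: go left to 7.
          At 7: go left to 8.
            8 is a leaf — visit 8.
          Visit 7.
          At 7: no right child.
        Visit 12.
        At 12: no right child.
      Visit 1.
      At 1: no right child.
  Visit 19.
  At 19: go right to 26.
    At 26: go left to 27.
      At 27: go left to 21.
        At 21: go left to 25.
          At 25: no left child.
          Visit 25.
          At 25: go right to 37.
            37 is a leaf — visit 37.
        Visit 21.
        At 21: no right child.
      Visit 27.
      At 27: no right child.
    Visit 26.
    At 26: go right to 3.
      3 is a leaf — visit 3.
Visit 2.
At 2: no right child.

6, 8, 7, 12, 1, 19, 25, 37, 21, 27, 26, 3, 2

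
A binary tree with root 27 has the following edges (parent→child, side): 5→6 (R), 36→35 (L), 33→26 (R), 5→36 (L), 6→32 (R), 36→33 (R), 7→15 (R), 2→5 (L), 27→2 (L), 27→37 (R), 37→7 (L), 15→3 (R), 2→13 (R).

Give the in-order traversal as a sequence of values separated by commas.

In-order visits the left subtree, then the node, then the right subtree.
At 27: go left to 2.
  At 2: go left to 5.
    At 5: go left to 36.
      At 36: go left to 35.
        35 is a leaf — visit 35.
      Visit 36.
      At 36: go right to 33.
        At 33: no left child.
        Visit 33.
        At 33: go right to 26.
          26 is a leaf — visit 26.
    Visit 5.
    At 5: go right to 6.
      At 6: no left child.
      Visit 6.
      At 6: go right to 32.
        32 is a leaf — visit 32.
  Visit 2.
  At 2: go right to 13.
    13 is a leaf — visit 13.
Visit 27.
At 27: go right to 37.
  At 37: go left to 7.
    At 7: no left child.
    Visit 7.
    At 7: go right to 15.
      At 15: no left child.
      Visit 15.
      At 15: go right to 3.
        3 is a leaf — visit 3.
  Visit 37.
  At 37: no right child.

35, 36, 33, 26, 5, 6, 32, 2, 13, 27, 7, 15, 3, 37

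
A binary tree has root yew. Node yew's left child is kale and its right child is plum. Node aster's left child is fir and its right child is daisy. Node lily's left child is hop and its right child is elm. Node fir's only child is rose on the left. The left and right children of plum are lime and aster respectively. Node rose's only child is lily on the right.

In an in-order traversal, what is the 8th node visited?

In-order visits the left subtree, then the node, then the right subtree.
At yew: go left to kale.
  kale is a leaf — visit kale.
Visit yew.
At yew: go right to plum.
  At plum: go left to lime.
    lime is a leaf — visit lime.
  Visit plum.
  At plum: go right to aster.
    At aster: go left to fir.
      At fir: go left to rose.
        At rose: no left child.
        Visit rose.
        At rose: go right to lily.
          At lily: go left to hop.
            hop is a leaf — visit hop.
          Visit lily.
          At lily: go right to elm.
            elm is a leaf — visit elm.
      Visit fir.
      At fir: no right child.
    Visit aster.
    At aster: go right to daisy.
      daisy is a leaf — visit daisy.
Full in-order sequence: kale, yew, lime, plum, rose, hop, lily, elm, fir, aster, daisy.

elm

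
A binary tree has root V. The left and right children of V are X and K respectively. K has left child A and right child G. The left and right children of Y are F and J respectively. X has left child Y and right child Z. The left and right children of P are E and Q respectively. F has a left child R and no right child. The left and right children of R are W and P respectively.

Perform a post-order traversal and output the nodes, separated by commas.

Post-order visits the left subtree, then the right subtree, then the node.
At V: go left to X.
  At X: go left to Y.
    At Y: go left to F.
      At F: go left to R.
        At R: go left to W.
          W is a leaf — visit W.
        At R: go right to P.
          At P: go left to E.
            E is a leaf — visit E.
          At P: go right to Q.
            Q is a leaf — visit Q.
          Visit P.
        Visit R.
      At F: no right child.
      Visit F.
    At Y: go right to J.
      J is a leaf — visit J.
    Visit Y.
  At X: go right to Z.
    Z is a leaf — visit Z.
  Visit X.
At V: go right to K.
  At K: go left to A.
    A is a leaf — visit A.
  At K: go right to G.
    G is a leaf — visit G.
  Visit K.
Visit V.

W, E, Q, P, R, F, J, Y, Z, X, A, G, K, V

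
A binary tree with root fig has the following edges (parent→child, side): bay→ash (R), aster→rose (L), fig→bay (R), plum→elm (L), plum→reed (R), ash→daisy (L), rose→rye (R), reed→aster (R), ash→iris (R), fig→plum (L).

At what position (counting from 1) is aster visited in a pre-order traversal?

5

Pre-order visits the node, then its left subtree, then its right subtree.
Visit fig.
At fig: go left to plum.
  Visit plum.
  At plum: go left to elm.
    elm is a leaf — visit elm.
  At plum: go right to reed.
    Visit reed.
    At reed: no left child.
    At reed: go right to aster.
      Visit aster.
      At aster: go left to rose.
        Visit rose.
        At rose: no left child.
        At rose: go right to rye.
          rye is a leaf — visit rye.
      At aster: no right child.
At fig: go right to bay.
  Visit bay.
  At bay: no left child.
  At bay: go right to ash.
    Visit ash.
    At ash: go left to daisy.
      daisy is a leaf — visit daisy.
    At ash: go right to iris.
      iris is a leaf — visit iris.
Full pre-order sequence: fig, plum, elm, reed, aster, rose, rye, bay, ash, daisy, iris.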